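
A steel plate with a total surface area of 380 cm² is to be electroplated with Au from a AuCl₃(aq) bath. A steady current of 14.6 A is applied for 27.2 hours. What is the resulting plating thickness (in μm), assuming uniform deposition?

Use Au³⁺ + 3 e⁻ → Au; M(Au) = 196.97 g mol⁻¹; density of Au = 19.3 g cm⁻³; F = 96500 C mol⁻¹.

Q = I·t = 14.60 × 97920 = 1430000 C; n(e⁻) = 14.81 mol.
n(Au) = n(e⁻)/3 = 4.938 mol, so m = 4.938 × 196.97 = 972.7 g.
Volume = m/ρ = 972.7 / 19.3 = 50.40 cm³.
Thickness = V/A = 50.40 / 380 = 0.133 cm = 1330 μm.

1330 μm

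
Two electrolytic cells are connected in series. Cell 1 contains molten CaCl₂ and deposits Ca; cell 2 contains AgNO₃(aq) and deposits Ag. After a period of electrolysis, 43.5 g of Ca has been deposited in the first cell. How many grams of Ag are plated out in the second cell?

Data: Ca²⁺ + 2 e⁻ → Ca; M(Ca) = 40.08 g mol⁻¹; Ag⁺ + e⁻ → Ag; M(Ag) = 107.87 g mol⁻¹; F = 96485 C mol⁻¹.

n(Ca) = 43.5 / 40.08 = 1.085 mol.
Since Ca²⁺ + 2 e⁻ → Ca, n(e⁻) passed = 2 × 1.085 = 2.171 mol.
Cells in series carry the same charge, so the same 2.171 mol of electrons passes through cell 2.
Ag⁺ + e⁻ → Ag, so n(Ag) = 2.171 / 1 = 2.171 mol.
m(Ag) = 2.171 × 107.87 = 234 g.

234 g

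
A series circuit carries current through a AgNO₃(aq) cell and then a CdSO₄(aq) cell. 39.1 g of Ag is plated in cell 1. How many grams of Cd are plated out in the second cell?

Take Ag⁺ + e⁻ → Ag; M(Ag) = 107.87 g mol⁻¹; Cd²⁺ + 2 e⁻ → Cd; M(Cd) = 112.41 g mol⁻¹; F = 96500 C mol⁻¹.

20.4 g

n(Ag) = 39.1 / 107.87 = 0.3625 mol.
Since Ag⁺ + e⁻ → Ag, n(e⁻) passed = 1 × 0.3625 = 0.3625 mol.
Cells in series carry the same charge, so the same 0.3625 mol of electrons passes through cell 2.
Cd²⁺ + 2 e⁻ → Cd, so n(Cd) = 0.3625 / 2 = 0.1812 mol.
m(Cd) = 0.1812 × 112.41 = 20.4 g.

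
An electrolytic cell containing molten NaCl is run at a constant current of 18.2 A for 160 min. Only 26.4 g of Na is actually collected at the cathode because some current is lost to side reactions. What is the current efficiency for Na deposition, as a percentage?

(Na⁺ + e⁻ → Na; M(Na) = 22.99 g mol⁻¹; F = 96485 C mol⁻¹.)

63.4 %

Q = I·t = 18.20 × 9600.0 = 174700 C; n(e⁻) = 174700/96485 = 1.811 mol.
Theoretical n(Na) = n(e⁻)/1 = 1.811 mol, i.e. m_theo = 1.811 × 22.99 = 41.63 g.
Efficiency = m_actual / m_theo = 26.4 / 41.63 = 63.4 %.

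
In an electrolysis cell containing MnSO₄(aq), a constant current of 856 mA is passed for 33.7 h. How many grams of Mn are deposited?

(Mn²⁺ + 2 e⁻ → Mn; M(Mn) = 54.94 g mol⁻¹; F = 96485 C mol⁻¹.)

29.6 g

Q = I·t = 0.8560 A × 121320 s = 103800 C.
n(e⁻) = Q/F = 103800 / 96485 = 1.076 mol.
Mn²⁺ + 2 e⁻ → Mn, so n(Mn) = n(e⁻)/2 = 0.5382 mol.
m = n·M = 0.5382 × 54.94 = 29.6 g.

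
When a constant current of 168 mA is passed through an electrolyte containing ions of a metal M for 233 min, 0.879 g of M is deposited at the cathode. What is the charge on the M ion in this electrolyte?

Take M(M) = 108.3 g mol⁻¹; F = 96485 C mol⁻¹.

+3

Q = I·t = 0.1680 A × 13980 s = 2349 C, so n(e⁻) = 2349/96485 = 0.02434 mol.
n(M) deposited = 0.879 / 108.3 = 0.008116 mol.
Electrons per atom = n(e⁻)/n(M) = 0.02434 / 0.008116 = 3.00 ≈ 3, so the ion is M³⁺.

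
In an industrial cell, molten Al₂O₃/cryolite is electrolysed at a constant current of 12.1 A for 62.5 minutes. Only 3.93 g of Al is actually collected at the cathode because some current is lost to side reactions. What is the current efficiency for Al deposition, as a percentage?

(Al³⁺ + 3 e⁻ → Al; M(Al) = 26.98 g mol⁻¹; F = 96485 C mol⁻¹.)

Q = I·t = 12.10 × 3750.0 = 45380 C; n(e⁻) = 45380/96485 = 0.4703 mol.
Theoretical n(Al) = n(e⁻)/3 = 0.1568 mol, i.e. m_theo = 0.1568 × 26.98 = 4.229 g.
Efficiency = m_actual / m_theo = 3.93 / 4.229 = 92.9 %.

92.9 %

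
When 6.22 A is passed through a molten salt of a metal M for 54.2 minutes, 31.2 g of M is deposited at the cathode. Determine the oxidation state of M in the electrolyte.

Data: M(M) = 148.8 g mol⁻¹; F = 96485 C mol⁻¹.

Q = I·t = 6.220 A × 3252.0 s = 20230 C, so n(e⁻) = 20230/96485 = 0.2096 mol.
n(M) deposited = 31.2 / 148.8 = 0.2097 mol.
Electrons per atom = n(e⁻)/n(M) = 0.2096 / 0.2097 = 1.00 ≈ 1, so the ion is M⁺.

+1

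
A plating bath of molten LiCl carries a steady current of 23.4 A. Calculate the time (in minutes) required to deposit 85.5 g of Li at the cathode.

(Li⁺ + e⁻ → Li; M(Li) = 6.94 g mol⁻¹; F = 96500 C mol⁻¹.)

n(Li) = m/M = 85.5 / 6.94 = 12.32 mol.
Each Li atom requires 1 electron, so n(e⁻) = 1 × 12.32 = 12.32 mol.
Q = n(e⁻)·F = 12.32 × 96500 = 1189000 C.
t = Q/I = 1189000 / 23.40 A = 50810 s = 847 min.

847 min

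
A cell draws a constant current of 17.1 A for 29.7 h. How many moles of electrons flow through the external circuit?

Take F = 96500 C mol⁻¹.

18.9 mol

Q = I·t = 17.10 A × 106920 s = 1828000 C.
n(e⁻) = Q/F = 1828000 / 96500 = 18.9 mol.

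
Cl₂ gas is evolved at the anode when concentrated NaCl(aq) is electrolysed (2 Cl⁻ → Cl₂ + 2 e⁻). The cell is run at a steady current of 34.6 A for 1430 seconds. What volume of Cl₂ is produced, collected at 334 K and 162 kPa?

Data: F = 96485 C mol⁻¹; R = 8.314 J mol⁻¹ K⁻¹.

4.40 L

Q = I·t = 34.60 A × 1430.0 s = 49480 C.
n(e⁻) = Q/F = 49480 / 96485 = 0.5128 mol.
2 electrons are transferred per Cl₂ molecule, so n(Cl₂) = 0.5128 / 2 = 0.2564 mol.
V = nRT/P = (0.2564 × 8.314 × 334) / (162 × 10³ Pa) = 0.00440 m³ = 4.40 L.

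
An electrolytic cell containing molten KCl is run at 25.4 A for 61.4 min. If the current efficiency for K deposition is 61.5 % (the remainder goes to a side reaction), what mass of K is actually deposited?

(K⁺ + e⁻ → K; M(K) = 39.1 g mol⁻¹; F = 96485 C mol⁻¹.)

Q = I·t = 25.40 × 3684.0 = 93570 C.
n(e⁻) = 93570/96485 = 0.9698 mol; theoretically n(K) = 0.9698/1 = 0.9698 mol, m_theo = 37.92 g.
At 61.5 % efficiency, m_actual = 0.615 × 37.92 = 23.3 g.

23.3 g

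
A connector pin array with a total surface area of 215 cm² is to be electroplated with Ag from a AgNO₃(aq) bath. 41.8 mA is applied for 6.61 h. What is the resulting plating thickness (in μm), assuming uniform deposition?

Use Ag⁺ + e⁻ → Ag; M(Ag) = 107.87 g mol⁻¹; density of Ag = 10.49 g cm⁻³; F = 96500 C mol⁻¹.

4.93 μm

Q = I·t = 0.04180 × 23796 = 994.7 C; n(e⁻) = 0.01031 mol.
n(Ag) = n(e⁻)/1 = 0.01031 mol, so m = 0.01031 × 107.87 = 1.112 g.
Volume = m/ρ = 1.112 / 10.49 = 0.1060 cm³.
Thickness = V/A = 0.1060 / 215 = 4.93 × 10⁻⁴ cm = 4.93 μm.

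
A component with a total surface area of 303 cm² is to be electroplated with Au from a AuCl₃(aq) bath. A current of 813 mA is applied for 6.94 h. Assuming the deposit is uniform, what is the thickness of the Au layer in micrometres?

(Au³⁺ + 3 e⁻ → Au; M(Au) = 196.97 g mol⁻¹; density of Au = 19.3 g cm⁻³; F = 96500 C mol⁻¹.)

Q = I·t = 0.8130 × 24984 = 20310 C; n(e⁻) = 0.2105 mol.
n(Au) = n(e⁻)/3 = 0.07016 mol, so m = 0.07016 × 196.97 = 13.82 g.
Volume = m/ρ = 13.82 / 19.3 = 0.7161 cm³.
Thickness = V/A = 0.7161 / 303 = 0.00236 cm = 23.6 μm.

23.6 μm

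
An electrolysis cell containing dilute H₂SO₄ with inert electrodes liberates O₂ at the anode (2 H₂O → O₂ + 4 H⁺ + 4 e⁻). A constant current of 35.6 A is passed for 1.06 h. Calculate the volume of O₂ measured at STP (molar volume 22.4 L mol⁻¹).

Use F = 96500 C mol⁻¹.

Q = I·t = 35.60 A × 3816.0 s = 135800 C.
n(e⁻) = Q/F = 135800 / 96500 = 1.408 mol.
4 electrons are transferred per O₂ molecule, so n(O₂) = 1.408 / 4 = 0.3519 mol.
V = n × V_m = 0.3519 × 22.4 = 7.88 L.

7.88 L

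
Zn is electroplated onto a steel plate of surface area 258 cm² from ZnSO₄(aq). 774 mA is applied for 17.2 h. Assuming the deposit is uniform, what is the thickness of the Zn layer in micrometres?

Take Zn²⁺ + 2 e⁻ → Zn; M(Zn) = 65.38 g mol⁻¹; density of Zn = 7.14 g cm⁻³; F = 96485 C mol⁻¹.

88.1 μm

Q = I·t = 0.7740 × 61920 = 47930 C; n(e⁻) = 0.4967 mol.
n(Zn) = n(e⁻)/2 = 0.2484 mol, so m = 0.2484 × 65.38 = 16.24 g.
Volume = m/ρ = 16.24 / 7.14 = 2.274 cm³.
Thickness = V/A = 2.274 / 258 = 0.00881 cm = 88.1 μm.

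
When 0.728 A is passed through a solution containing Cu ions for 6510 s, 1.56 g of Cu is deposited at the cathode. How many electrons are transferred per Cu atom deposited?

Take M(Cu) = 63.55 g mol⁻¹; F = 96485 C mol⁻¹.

2

Q = I·t = 0.7280 A × 6510.0 s = 4739 C, so n(e⁻) = 4739/96485 = 0.04912 mol.
n(Cu) deposited = 1.56 / 63.55 = 0.02455 mol.
Electrons per atom = n(e⁻)/n(Cu) = 0.04912 / 0.02455 = 2.00 ≈ 2, so the ion is Cu²⁺.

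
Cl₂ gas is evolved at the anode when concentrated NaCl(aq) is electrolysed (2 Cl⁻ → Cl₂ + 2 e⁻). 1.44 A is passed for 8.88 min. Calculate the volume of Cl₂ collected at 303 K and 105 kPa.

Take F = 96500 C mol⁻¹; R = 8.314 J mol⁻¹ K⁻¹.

0.0954 L

Q = I·t = 1.440 A × 532.80 s = 767.2 C.
n(e⁻) = Q/F = 767.2 / 96500 = 0.007951 mol.
2 electrons are transferred per Cl₂ molecule, so n(Cl₂) = 0.007951 / 2 = 0.003975 mol.
V = nRT/P = (0.003975 × 8.314 × 303) / (105 × 10³ Pa) = 9.54 × 10⁻⁵ m³ = 0.0954 L.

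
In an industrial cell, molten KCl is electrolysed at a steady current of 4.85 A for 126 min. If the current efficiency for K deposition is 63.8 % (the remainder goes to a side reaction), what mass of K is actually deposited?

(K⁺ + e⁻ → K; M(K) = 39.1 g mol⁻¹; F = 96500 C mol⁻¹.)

Q = I·t = 4.850 × 7560.0 = 36670 C.
n(e⁻) = 36670/96500 = 0.3800 mol; theoretically n(K) = 0.3800/1 = 0.3800 mol, m_theo = 14.86 g.
At 63.8 % efficiency, m_actual = 0.638 × 14.86 = 9.48 g.

9.48 g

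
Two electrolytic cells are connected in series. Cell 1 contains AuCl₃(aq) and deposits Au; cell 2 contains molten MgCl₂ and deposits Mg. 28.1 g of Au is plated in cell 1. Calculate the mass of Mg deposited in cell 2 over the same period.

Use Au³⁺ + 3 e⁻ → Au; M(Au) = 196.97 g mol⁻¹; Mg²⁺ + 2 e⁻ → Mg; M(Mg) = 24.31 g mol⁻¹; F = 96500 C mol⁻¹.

n(Au) = 28.1 / 196.97 = 0.1427 mol.
Since Au³⁺ + 3 e⁻ → Au, n(e⁻) passed = 3 × 0.1427 = 0.4280 mol.
Cells in series carry the same charge, so the same 0.4280 mol of electrons passes through cell 2.
Mg²⁺ + 2 e⁻ → Mg, so n(Mg) = 0.4280 / 2 = 0.2140 mol.
m(Mg) = 0.2140 × 24.31 = 5.20 g.

5.20 g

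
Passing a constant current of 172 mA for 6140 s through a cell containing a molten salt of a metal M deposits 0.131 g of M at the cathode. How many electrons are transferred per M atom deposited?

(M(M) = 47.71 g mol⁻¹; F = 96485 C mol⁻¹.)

Q = I·t = 0.1720 A × 6140.0 s = 1056 C, so n(e⁻) = 1056/96485 = 0.01095 mol.
n(M) deposited = 0.131 / 47.71 = 0.002746 mol.
Electrons per atom = n(e⁻)/n(M) = 0.01095 / 0.002746 = 3.99 ≈ 4, so the ion is M⁴⁺.

4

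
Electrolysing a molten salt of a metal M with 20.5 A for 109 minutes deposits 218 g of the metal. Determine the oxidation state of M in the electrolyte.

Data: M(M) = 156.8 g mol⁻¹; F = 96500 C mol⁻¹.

+1

Q = I·t = 20.50 A × 6540.0 s = 134100 C, so n(e⁻) = 134100/96500 = 1.389 mol.
n(M) deposited = 218 / 156.8 = 1.390 mol.
Electrons per atom = n(e⁻)/n(M) = 1.389 / 1.390 = 0.999 ≈ 1, so the ion is M⁺.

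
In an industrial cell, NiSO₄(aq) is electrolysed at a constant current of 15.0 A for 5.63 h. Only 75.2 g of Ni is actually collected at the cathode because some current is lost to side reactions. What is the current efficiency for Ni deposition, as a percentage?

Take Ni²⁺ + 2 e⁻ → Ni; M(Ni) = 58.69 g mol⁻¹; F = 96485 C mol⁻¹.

Q = I·t = 15.00 × 20268 = 304000 C; n(e⁻) = 304000/96485 = 3.151 mol.
Theoretical n(Ni) = n(e⁻)/2 = 1.575 mol, i.e. m_theo = 1.575 × 58.69 = 92.46 g.
Efficiency = m_actual / m_theo = 75.2 / 92.46 = 81.3 %.

81.3 %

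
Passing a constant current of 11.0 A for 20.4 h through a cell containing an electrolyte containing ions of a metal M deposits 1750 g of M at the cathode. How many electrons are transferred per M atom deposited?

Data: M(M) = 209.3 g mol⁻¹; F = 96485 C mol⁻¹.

1

Q = I·t = 11.00 A × 73440 s = 807800 C, so n(e⁻) = 807800/96485 = 8.373 mol.
n(M) deposited = 1750 / 209.3 = 8.361 mol.
Electrons per atom = n(e⁻)/n(M) = 8.373 / 8.361 = 1.00 ≈ 1, so the ion is M⁺.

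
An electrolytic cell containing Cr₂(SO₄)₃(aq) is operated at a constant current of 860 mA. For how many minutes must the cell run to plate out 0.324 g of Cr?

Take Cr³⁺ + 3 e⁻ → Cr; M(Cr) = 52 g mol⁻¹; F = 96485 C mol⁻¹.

35.0 min

n(Cr) = m/M = 0.324 / 52 = 0.006231 mol.
Each Cr atom requires 3 electrons, so n(e⁻) = 3 × 0.006231 = 0.01869 mol.
Q = n(e⁻)·F = 0.01869 × 96485 = 1804 C.
t = Q/I = 1804 / 0.8600 A = 2097 s = 35.0 min.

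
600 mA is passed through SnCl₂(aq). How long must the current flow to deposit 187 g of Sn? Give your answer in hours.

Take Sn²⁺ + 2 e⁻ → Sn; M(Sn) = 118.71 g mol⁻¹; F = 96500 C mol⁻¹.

141 h

n(Sn) = m/M = 187 / 118.71 = 1.575 mol.
Each Sn atom requires 2 electrons, so n(e⁻) = 2 × 1.575 = 3.151 mol.
Q = n(e⁻)·F = 3.151 × 96500 = 304000 C.
t = Q/I = 304000 / 0.6000 A = 506700 s = 141 h.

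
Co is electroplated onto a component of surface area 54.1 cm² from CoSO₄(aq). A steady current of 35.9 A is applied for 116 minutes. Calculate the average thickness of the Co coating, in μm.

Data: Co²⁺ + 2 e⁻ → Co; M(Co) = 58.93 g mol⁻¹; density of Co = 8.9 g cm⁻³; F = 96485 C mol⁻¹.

1580 μm

Q = I·t = 35.90 × 6960.0 = 249900 C; n(e⁻) = 2.590 mol.
n(Co) = n(e⁻)/2 = 1.295 mol, so m = 1.295 × 58.93 = 76.30 g.
Volume = m/ρ = 76.30 / 8.9 = 8.574 cm³.
Thickness = V/A = 8.574 / 54.1 = 0.158 cm = 1580 μm.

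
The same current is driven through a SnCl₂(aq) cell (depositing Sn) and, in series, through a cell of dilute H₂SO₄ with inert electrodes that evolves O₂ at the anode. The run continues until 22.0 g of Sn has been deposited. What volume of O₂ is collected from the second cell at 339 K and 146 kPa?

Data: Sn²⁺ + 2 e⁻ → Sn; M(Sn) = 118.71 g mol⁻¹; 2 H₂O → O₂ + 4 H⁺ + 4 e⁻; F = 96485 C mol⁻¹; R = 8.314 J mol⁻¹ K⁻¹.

n(Sn) = 22.0 / 118.71 = 0.1853 mol, so n(e⁻) = 2 × 0.1853 = 0.3707 mol.
The cells are in series, so the same 0.3707 mol of electrons passes through the second cell.
2 H₂O → O₂ + 4 H⁺ + 4 e⁻ — 4 mol e⁻ per mol O₂, so n(O₂) = 0.3707/4 = 0.09266 mol.
V = nRT/P = (0.09266 × 8.314 × 339) / (146 × 10³) = 0.00179 m³ = 1.79 L.

1.79 L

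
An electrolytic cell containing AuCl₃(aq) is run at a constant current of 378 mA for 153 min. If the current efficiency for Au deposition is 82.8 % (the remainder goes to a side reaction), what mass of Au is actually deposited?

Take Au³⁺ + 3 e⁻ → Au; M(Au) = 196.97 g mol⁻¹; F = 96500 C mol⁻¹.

Q = I·t = 0.3780 × 9180.0 = 3470 C.
n(e⁻) = 3470/96500 = 0.03596 mol; theoretically n(Au) = 0.03596/3 = 0.01199 mol, m_theo = 2.361 g.
At 82.8 % efficiency, m_actual = 0.828 × 2.361 = 1.95 g.

1.95 g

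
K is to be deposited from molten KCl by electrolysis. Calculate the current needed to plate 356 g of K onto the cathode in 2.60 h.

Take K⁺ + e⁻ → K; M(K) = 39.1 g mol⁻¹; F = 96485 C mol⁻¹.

93.9 A

n(K) = 356 / 39.1 = 9.105 mol.
n(e⁻) = 1 × 9.105 = 9.105 mol.
Q = n(e⁻)·F = 9.105 × 96485 = 878500 C.
I = Q/t = 878500 / 9360.0 s = 93.9 A.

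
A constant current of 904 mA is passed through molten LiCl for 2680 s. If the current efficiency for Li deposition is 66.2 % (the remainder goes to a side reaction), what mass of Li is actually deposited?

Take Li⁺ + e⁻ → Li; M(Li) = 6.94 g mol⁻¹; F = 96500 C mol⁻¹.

Q = I·t = 0.9040 × 2680.0 = 2423 C.
n(e⁻) = 2423/96500 = 0.02511 mol; theoretically n(Li) = 0.02511/1 = 0.02511 mol, m_theo = 0.1742 g.
At 66.2 % efficiency, m_actual = 0.662 × 0.1742 = 0.115 g.

0.115 g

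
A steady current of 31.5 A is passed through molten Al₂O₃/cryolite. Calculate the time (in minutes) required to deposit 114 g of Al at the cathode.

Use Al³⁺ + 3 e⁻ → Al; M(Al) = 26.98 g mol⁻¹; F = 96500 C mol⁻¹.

647 min

n(Al) = m/M = 114 / 26.98 = 4.225 mol.
Each Al atom requires 3 electrons, so n(e⁻) = 3 × 4.225 = 12.68 mol.
Q = n(e⁻)·F = 12.68 × 96500 = 1223000 C.
t = Q/I = 1223000 / 31.50 A = 38830 s = 647 min.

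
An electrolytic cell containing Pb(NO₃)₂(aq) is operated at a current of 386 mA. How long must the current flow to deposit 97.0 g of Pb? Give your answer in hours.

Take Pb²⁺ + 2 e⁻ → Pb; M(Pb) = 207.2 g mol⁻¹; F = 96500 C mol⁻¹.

n(Pb) = m/M = 97.0 / 207.2 = 0.4681 mol.
Each Pb atom requires 2 electrons, so n(e⁻) = 2 × 0.4681 = 0.9363 mol.
Q = n(e⁻)·F = 0.9363 × 96500 = 90350 C.
t = Q/I = 90350 / 0.3860 A = 234100 s = 65.0 h.

65.0 h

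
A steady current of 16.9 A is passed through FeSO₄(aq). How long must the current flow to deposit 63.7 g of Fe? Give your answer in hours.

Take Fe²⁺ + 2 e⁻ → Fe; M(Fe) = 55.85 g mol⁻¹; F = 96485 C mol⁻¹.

n(Fe) = m/M = 63.7 / 55.85 = 1.141 mol.
Each Fe atom requires 2 electrons, so n(e⁻) = 2 × 1.141 = 2.281 mol.
Q = n(e⁻)·F = 2.281 × 96485 = 220100 C.
t = Q/I = 220100 / 16.90 A = 13020 s = 3.62 h.

3.62 h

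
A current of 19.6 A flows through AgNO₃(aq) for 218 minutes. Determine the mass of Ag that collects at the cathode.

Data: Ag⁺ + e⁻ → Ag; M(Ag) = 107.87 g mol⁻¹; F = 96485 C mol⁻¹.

287 g

Q = I·t = 19.60 A × 13080 s = 256400 C.
n(e⁻) = Q/F = 256400 / 96485 = 2.657 mol.
Ag⁺ + e⁻ → Ag, so n(Ag) = n(e⁻)/1 = 2.657 mol.
m = n·M = 2.657 × 107.87 = 287 g.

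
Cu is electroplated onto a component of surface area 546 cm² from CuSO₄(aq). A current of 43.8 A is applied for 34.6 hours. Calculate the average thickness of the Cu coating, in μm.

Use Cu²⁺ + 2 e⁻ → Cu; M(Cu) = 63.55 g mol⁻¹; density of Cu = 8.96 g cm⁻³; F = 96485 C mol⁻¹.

3670 μm

Q = I·t = 43.80 × 124560 = 5456000 C; n(e⁻) = 56.54 mol.
n(Cu) = n(e⁻)/2 = 28.27 mol, so m = 28.27 × 63.55 = 1797 g.
Volume = m/ρ = 1797 / 8.96 = 200.5 cm³.
Thickness = V/A = 200.5 / 546 = 0.367 cm = 3670 μm.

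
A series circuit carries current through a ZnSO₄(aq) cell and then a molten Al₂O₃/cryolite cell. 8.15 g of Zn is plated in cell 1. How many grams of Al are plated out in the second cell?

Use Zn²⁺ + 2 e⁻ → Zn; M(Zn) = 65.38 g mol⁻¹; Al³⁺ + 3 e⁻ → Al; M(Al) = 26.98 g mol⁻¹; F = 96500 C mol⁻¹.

n(Zn) = 8.15 / 65.38 = 0.1247 mol.
Since Zn²⁺ + 2 e⁻ → Zn, n(e⁻) passed = 2 × 0.1247 = 0.2493 mol.
Cells in series carry the same charge, so the same 0.2493 mol of electrons passes through cell 2.
Al³⁺ + 3 e⁻ → Al, so n(Al) = 0.2493 / 3 = 0.08310 mol.
m(Al) = 0.08310 × 26.98 = 2.24 g.

2.24 g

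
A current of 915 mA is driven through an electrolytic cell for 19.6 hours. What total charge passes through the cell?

Q = I·t = 0.9150 A × 70560 s = 64600 C.

64600 C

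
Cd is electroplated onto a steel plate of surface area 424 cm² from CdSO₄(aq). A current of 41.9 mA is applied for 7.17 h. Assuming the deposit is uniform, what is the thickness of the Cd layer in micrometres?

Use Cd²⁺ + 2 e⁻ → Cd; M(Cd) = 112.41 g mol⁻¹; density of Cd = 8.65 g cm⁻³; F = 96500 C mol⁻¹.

Q = I·t = 0.04190 × 25812 = 1082 C; n(e⁻) = 0.01121 mol.
n(Cd) = n(e⁻)/2 = 0.005604 mol, so m = 0.005604 × 112.41 = 0.6299 g.
Volume = m/ρ = 0.6299 / 8.65 = 0.07282 cm³.
Thickness = V/A = 0.07282 / 424 = 1.72 × 10⁻⁴ cm = 1.72 μm.

1.72 μm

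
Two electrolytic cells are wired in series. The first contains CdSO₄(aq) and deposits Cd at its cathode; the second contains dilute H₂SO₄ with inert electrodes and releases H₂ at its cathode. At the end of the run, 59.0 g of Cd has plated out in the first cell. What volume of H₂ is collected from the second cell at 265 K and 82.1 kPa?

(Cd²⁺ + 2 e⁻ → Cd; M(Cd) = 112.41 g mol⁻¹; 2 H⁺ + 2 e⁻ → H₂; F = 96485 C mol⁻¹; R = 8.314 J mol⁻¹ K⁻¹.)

14.1 L

n(Cd) = 59.0 / 112.41 = 0.5249 mol, so n(e⁻) = 2 × 0.5249 = 1.050 mol.
The cells are in series, so the same 1.050 mol of electrons passes through the second cell.
2 H⁺ + 2 e⁻ → H₂ — 2 mol e⁻ per mol H₂, so n(H₂) = 1.050/2 = 0.5249 mol.
V = nRT/P = (0.5249 × 8.314 × 265) / (82.1 × 10³) = 0.0141 m³ = 14.1 L.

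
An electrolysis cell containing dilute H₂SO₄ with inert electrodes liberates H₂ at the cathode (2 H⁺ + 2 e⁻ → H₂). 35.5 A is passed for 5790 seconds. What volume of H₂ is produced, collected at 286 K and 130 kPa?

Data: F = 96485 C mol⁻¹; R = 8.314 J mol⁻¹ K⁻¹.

Q = I·t = 35.50 A × 5790.0 s = 205500 C.
n(e⁻) = Q/F = 205500 / 96485 = 2.130 mol.
2 electrons are transferred per H₂ molecule, so n(H₂) = 2.130 / 2 = 1.065 mol.
V = nRT/P = (1.065 × 8.314 × 286) / (130 × 10³ Pa) = 0.0195 m³ = 19.5 L.

19.5 L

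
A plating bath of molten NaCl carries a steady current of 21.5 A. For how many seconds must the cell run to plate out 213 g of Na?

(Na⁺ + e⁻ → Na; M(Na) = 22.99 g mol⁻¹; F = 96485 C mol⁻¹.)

41600 s

n(Na) = m/M = 213 / 22.99 = 9.265 mol.
Each Na atom requires 1 electron, so n(e⁻) = 1 × 9.265 = 9.265 mol.
Q = n(e⁻)·F = 9.265 × 96485 = 893900 C.
t = Q/I = 893900 / 21.50 A = 41580 s.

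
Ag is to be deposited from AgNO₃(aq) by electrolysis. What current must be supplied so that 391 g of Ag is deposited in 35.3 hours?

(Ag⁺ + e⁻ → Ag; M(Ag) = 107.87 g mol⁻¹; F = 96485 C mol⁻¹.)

n(Ag) = 391 / 107.87 = 3.625 mol.
n(e⁻) = 1 × 3.625 = 3.625 mol.
Q = n(e⁻)·F = 3.625 × 96485 = 349700 C.
I = Q/t = 349700 / 127080 s = 2.75 A.

2.75 A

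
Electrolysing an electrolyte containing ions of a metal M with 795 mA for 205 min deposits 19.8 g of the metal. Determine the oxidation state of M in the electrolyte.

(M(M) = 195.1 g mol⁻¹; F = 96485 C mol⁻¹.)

Q = I·t = 0.7950 A × 12300 s = 9778 C, so n(e⁻) = 9778/96485 = 0.1013 mol.
n(M) deposited = 19.8 / 195.1 = 0.1015 mol.
Electrons per atom = n(e⁻)/n(M) = 0.1013 / 0.1015 = 0.999 ≈ 1, so the ion is M⁺.

+1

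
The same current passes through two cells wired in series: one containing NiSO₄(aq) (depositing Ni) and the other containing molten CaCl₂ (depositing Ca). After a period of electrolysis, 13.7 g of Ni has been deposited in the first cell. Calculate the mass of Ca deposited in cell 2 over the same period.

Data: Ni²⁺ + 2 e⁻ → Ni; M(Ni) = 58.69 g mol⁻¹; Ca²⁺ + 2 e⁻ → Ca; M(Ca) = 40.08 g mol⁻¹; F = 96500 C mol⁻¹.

n(Ni) = 13.7 / 58.69 = 0.2334 mol.
Since Ni²⁺ + 2 e⁻ → Ni, n(e⁻) passed = 2 × 0.2334 = 0.4669 mol.
Cells in series carry the same charge, so the same 0.4669 mol of electrons passes through cell 2.
Ca²⁺ + 2 e⁻ → Ca, so n(Ca) = 0.4669 / 2 = 0.2334 mol.
m(Ca) = 0.2334 × 40.08 = 9.36 g.

9.36 g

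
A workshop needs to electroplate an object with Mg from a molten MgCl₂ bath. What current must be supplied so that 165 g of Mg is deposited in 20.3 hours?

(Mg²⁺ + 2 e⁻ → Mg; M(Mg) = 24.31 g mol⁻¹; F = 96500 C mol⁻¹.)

n(Mg) = 165 / 24.31 = 6.787 mol.
n(e⁻) = 2 × 6.787 = 13.57 mol.
Q = n(e⁻)·F = 13.57 × 96500 = 1310000 C.
I = Q/t = 1310000 / 73080 s = 17.9 A.

17.9 A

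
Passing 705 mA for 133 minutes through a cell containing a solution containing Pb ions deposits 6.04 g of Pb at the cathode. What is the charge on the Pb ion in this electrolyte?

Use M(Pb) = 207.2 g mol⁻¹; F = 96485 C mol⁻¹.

Q = I·t = 0.7050 A × 7980.0 s = 5626 C, so n(e⁻) = 5626/96485 = 0.05831 mol.
n(Pb) deposited = 6.04 / 207.2 = 0.02915 mol.
Electrons per atom = n(e⁻)/n(Pb) = 0.05831 / 0.02915 = 2.00 ≈ 2, so the ion is Pb²⁺.

+2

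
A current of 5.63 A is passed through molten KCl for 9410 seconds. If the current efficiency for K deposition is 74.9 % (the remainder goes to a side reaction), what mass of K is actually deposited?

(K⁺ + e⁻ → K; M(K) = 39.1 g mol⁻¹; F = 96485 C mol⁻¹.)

Q = I·t = 5.630 × 9410.0 = 52980 C.
n(e⁻) = 52980/96485 = 0.5491 mol; theoretically n(K) = 0.5491/1 = 0.5491 mol, m_theo = 21.47 g.
At 74.9 % efficiency, m_actual = 0.749 × 21.47 = 16.1 g.

16.1 g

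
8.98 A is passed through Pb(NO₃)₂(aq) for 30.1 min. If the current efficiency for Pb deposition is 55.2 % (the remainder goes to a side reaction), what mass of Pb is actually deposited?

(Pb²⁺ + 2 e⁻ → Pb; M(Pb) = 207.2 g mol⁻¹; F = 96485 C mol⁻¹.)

Q = I·t = 8.980 × 1806.0 = 16220 C.
n(e⁻) = 16220/96485 = 0.1681 mol; theoretically n(Pb) = 0.1681/2 = 0.08404 mol, m_theo = 17.41 g.
At 55.2 % efficiency, m_actual = 0.552 × 17.41 = 9.61 g.

9.61 g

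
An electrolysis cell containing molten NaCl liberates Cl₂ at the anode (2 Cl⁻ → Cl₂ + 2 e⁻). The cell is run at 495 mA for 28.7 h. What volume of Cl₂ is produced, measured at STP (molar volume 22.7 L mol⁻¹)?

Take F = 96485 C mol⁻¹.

Q = I·t = 0.4950 A × 103320 s = 51140 C.
n(e⁻) = Q/F = 51140 / 96485 = 0.5301 mol.
2 electrons are transferred per Cl₂ molecule, so n(Cl₂) = 0.5301 / 2 = 0.2650 mol.
V = n × V_m = 0.2650 × 22.7 = 6.02 L.

6.02 L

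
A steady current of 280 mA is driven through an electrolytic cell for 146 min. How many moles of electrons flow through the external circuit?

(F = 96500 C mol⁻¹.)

Q = I·t = 0.2800 A × 8760.0 s = 2453 C.
n(e⁻) = Q/F = 2453 / 96500 = 0.0254 mol.

0.0254 mol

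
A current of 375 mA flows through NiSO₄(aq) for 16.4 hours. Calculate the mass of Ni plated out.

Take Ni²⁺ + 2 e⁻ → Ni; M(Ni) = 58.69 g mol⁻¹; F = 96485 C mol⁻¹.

6.73 g

Q = I·t = 0.3750 A × 59040 s = 22140 C.
n(e⁻) = Q/F = 22140 / 96485 = 0.2295 mol.
Ni²⁺ + 2 e⁻ → Ni, so n(Ni) = n(e⁻)/2 = 0.1147 mol.
m = n·M = 0.1147 × 58.69 = 6.73 g.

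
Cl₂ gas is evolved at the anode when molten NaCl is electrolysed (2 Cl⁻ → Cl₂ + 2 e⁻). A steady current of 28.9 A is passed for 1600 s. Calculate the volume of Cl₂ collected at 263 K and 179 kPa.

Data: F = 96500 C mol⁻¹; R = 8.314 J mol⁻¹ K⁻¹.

Q = I·t = 28.90 A × 1600.0 s = 46240 C.
n(e⁻) = Q/F = 46240 / 96500 = 0.4792 mol.
2 electrons are transferred per Cl₂ molecule, so n(Cl₂) = 0.4792 / 2 = 0.2396 mol.
V = nRT/P = (0.2396 × 8.314 × 263) / (179 × 10³ Pa) = 0.00293 m³ = 2.93 L.

2.93 L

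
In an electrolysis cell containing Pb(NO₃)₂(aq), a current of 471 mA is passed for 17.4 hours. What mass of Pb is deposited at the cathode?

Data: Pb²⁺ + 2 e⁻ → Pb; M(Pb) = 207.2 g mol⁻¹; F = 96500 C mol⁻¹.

Q = I·t = 0.4710 A × 62640 s = 29500 C.
n(e⁻) = Q/F = 29500 / 96500 = 0.3057 mol.
Pb²⁺ + 2 e⁻ → Pb, so n(Pb) = n(e⁻)/2 = 0.1529 mol.
m = n·M = 0.1529 × 207.2 = 31.7 g.

31.7 g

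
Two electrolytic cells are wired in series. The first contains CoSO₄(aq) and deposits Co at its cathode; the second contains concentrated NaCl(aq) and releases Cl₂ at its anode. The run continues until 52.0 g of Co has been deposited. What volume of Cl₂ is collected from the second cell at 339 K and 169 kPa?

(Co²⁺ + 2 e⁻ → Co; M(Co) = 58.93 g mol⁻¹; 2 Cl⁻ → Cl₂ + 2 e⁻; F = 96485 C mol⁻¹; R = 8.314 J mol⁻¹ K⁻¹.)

n(Co) = 52.0 / 58.93 = 0.8824 mol, so n(e⁻) = 2 × 0.8824 = 1.765 mol.
The cells are in series, so the same 1.765 mol of electrons passes through the second cell.
2 Cl⁻ → Cl₂ + 2 e⁻ — 2 mol e⁻ per mol Cl₂, so n(Cl₂) = 1.765/2 = 0.8824 mol.
V = nRT/P = (0.8824 × 8.314 × 339) / (169 × 10³) = 0.0147 m³ = 14.7 L.

14.7 L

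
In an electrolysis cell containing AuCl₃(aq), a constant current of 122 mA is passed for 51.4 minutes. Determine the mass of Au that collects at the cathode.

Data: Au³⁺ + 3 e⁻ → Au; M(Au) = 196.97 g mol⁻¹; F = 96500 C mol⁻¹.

0.256 g

Q = I·t = 0.1220 A × 3084.0 s = 376.2 C.
n(e⁻) = Q/F = 376.2 / 96500 = 0.003899 mol.
Au³⁺ + 3 e⁻ → Au, so n(Au) = n(e⁻)/3 = 0.001300 mol.
m = n·M = 0.001300 × 196.97 = 0.256 g.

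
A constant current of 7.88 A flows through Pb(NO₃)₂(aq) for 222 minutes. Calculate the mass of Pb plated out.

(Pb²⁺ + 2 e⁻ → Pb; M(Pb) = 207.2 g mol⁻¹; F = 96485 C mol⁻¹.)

113 g

Q = I·t = 7.880 A × 13320 s = 105000 C.
n(e⁻) = Q/F = 105000 / 96485 = 1.088 mol.
Pb²⁺ + 2 e⁻ → Pb, so n(Pb) = n(e⁻)/2 = 0.5439 mol.
m = n·M = 0.5439 × 207.2 = 113 g.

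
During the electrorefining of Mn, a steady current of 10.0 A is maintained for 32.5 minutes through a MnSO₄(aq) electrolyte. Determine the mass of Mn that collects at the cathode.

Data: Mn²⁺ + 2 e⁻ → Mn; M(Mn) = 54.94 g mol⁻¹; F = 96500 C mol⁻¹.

5.55 g

Q = I·t = 10.00 A × 1950.0 s = 19500 C.
n(e⁻) = Q/F = 19500 / 96500 = 0.2021 mol.
Mn²⁺ + 2 e⁻ → Mn, so n(Mn) = n(e⁻)/2 = 0.1010 mol.
m = n·M = 0.1010 × 54.94 = 5.55 g.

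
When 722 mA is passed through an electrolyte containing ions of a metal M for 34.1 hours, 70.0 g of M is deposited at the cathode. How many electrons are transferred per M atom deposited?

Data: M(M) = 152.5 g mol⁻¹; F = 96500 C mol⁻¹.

2

Q = I·t = 0.7220 A × 122760 s = 88630 C, so n(e⁻) = 88630/96500 = 0.9185 mol.
n(M) deposited = 70.0 / 152.5 = 0.4590 mol.
Electrons per atom = n(e⁻)/n(M) = 0.9185 / 0.4590 = 2.00 ≈ 2, so the ion is M²⁺.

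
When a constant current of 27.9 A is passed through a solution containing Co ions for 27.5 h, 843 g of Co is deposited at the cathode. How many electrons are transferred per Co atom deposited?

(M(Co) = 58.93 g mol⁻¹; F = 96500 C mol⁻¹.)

Q = I·t = 27.90 A × 99000 s = 2762000 C, so n(e⁻) = 2762000/96500 = 28.62 mol.
n(Co) deposited = 843 / 58.93 = 14.31 mol.
Electrons per atom = n(e⁻)/n(Co) = 28.62 / 14.31 = 2.00 ≈ 2, so the ion is Co²⁺.

2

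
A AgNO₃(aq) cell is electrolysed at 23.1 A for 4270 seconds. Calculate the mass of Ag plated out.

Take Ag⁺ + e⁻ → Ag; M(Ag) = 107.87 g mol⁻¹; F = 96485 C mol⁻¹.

110 g

Q = I·t = 23.10 A × 4270.0 s = 98640 C.
n(e⁻) = Q/F = 98640 / 96485 = 1.022 mol.
Ag⁺ + e⁻ → Ag, so n(Ag) = n(e⁻)/1 = 1.022 mol.
m = n·M = 1.022 × 107.87 = 110 g.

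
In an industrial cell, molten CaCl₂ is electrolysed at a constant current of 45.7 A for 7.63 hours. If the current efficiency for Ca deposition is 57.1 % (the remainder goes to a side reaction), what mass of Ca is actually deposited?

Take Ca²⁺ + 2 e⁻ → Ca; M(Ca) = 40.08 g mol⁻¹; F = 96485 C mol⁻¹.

149 g

Q = I·t = 45.70 × 27468 = 1255000 C.
n(e⁻) = 1255000/96485 = 13.01 mol; theoretically n(Ca) = 13.01/2 = 6.505 mol, m_theo = 260.7 g.
At 57.1 % efficiency, m_actual = 0.571 × 260.7 = 149 g.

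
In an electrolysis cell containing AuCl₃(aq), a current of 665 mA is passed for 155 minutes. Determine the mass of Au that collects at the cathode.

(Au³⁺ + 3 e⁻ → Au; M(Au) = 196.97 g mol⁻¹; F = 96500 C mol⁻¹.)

Q = I·t = 0.6650 A × 9300.0 s = 6184 C.
n(e⁻) = Q/F = 6184 / 96500 = 0.06409 mol.
Au³⁺ + 3 e⁻ → Au, so n(Au) = n(e⁻)/3 = 0.02136 mol.
m = n·M = 0.02136 × 196.97 = 4.21 g.

4.21 g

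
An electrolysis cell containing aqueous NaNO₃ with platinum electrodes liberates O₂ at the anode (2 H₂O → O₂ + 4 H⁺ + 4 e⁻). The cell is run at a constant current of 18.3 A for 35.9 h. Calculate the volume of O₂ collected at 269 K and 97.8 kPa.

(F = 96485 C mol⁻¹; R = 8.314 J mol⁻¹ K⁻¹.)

140 L

Q = I·t = 18.30 A × 129240 s = 2365000 C.
n(e⁻) = Q/F = 2365000 / 96485 = 24.51 mol.
4 electrons are transferred per O₂ molecule, so n(O₂) = 24.51 / 4 = 6.128 mol.
V = nRT/P = (6.128 × 8.314 × 269) / (97.8 × 10³ Pa) = 0.140 m³ = 140 L.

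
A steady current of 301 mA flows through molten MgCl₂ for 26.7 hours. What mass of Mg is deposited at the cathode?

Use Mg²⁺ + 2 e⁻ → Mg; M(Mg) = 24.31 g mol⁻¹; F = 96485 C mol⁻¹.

Q = I·t = 0.3010 A × 96120 s = 28930 C.
n(e⁻) = Q/F = 28930 / 96485 = 0.2999 mol.
Mg²⁺ + 2 e⁻ → Mg, so n(Mg) = n(e⁻)/2 = 0.1499 mol.
m = n·M = 0.1499 × 24.31 = 3.64 g.

3.64 g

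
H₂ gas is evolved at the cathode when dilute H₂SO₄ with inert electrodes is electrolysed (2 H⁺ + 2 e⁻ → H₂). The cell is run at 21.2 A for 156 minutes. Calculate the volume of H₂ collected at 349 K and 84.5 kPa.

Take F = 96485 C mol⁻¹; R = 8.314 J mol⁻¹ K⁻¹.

35.3 L

Q = I·t = 21.20 A × 9360.0 s = 198400 C.
n(e⁻) = Q/F = 198400 / 96485 = 2.057 mol.
2 electrons are transferred per H₂ molecule, so n(H₂) = 2.057 / 2 = 1.028 mol.
V = nRT/P = (1.028 × 8.314 × 349) / (84.5 × 10³ Pa) = 0.0353 m³ = 35.3 L.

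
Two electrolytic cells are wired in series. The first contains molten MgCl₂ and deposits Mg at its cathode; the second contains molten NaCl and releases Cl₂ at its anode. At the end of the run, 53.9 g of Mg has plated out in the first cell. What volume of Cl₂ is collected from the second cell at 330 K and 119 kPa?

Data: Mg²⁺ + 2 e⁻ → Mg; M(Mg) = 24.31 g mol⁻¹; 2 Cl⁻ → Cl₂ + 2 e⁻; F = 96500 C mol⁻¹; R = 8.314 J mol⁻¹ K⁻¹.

51.1 L

n(Mg) = 53.9 / 24.31 = 2.217 mol, so n(e⁻) = 2 × 2.217 = 4.434 mol.
The cells are in series, so the same 4.434 mol of electrons passes through the second cell.
2 Cl⁻ → Cl₂ + 2 e⁻ — 2 mol e⁻ per mol Cl₂, so n(Cl₂) = 4.434/2 = 2.217 mol.
V = nRT/P = (2.217 × 8.314 × 330) / (119 × 10³) = 0.0511 m³ = 51.1 L.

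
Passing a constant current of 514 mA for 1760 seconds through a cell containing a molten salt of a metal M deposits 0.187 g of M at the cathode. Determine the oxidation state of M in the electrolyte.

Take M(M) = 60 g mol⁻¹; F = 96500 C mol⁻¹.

Q = I·t = 0.5140 A × 1760.0 s = 904.6 C, so n(e⁻) = 904.6/96500 = 0.009375 mol.
n(M) deposited = 0.187 / 60 = 0.003117 mol.
Electrons per atom = n(e⁻)/n(M) = 0.009375 / 0.003117 = 3.01 ≈ 3, so the ion is M³⁺.

+3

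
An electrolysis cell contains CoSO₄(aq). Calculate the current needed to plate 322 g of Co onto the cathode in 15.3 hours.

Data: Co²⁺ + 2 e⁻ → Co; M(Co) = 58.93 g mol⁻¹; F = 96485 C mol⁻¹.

19.1 A

n(Co) = 322 / 58.93 = 5.464 mol.
n(e⁻) = 2 × 5.464 = 10.93 mol.
Q = n(e⁻)·F = 10.93 × 96485 = 1054000 C.
I = Q/t = 1054000 / 55080 s = 19.1 A.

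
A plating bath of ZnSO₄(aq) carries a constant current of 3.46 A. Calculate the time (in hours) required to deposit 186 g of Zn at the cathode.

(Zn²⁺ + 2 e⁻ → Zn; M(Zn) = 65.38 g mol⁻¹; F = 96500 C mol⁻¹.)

44.1 h

n(Zn) = m/M = 186 / 65.38 = 2.845 mol.
Each Zn atom requires 2 electrons, so n(e⁻) = 2 × 2.845 = 5.690 mol.
Q = n(e⁻)·F = 5.690 × 96500 = 549100 C.
t = Q/I = 549100 / 3.460 A = 158700 s = 44.1 h.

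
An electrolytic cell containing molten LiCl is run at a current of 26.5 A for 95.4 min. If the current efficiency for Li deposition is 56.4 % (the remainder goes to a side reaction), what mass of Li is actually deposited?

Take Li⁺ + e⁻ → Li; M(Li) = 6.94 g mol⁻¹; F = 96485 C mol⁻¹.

Q = I·t = 26.50 × 5724.0 = 151700 C.
n(e⁻) = 151700/96485 = 1.572 mol; theoretically n(Li) = 1.572/1 = 1.572 mol, m_theo = 10.91 g.
At 56.4 % efficiency, m_actual = 0.564 × 10.91 = 6.15 g.

6.15 g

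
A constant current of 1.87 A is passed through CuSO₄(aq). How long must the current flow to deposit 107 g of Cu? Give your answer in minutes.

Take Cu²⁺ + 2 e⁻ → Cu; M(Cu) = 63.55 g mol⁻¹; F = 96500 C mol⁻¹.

n(Cu) = m/M = 107 / 63.55 = 1.684 mol.
Each Cu atom requires 2 electrons, so n(e⁻) = 2 × 1.684 = 3.367 mol.
Q = n(e⁻)·F = 3.367 × 96500 = 325000 C.
t = Q/I = 325000 / 1.870 A = 173800 s = 2900 min.

2900 min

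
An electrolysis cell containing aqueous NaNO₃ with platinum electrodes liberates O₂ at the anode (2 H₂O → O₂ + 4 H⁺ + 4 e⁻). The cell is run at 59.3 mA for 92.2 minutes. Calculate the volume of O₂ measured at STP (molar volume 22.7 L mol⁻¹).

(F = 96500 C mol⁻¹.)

0.0193 L

Q = I·t = 0.05930 A × 5532.0 s = 328.0 C.
n(e⁻) = Q/F = 328.0 / 96500 = 0.003399 mol.
4 electrons are transferred per O₂ molecule, so n(O₂) = 0.003399 / 4 = 0.0008499 mol.
V = n × V_m = 0.0008499 × 22.7 = 0.0193 L.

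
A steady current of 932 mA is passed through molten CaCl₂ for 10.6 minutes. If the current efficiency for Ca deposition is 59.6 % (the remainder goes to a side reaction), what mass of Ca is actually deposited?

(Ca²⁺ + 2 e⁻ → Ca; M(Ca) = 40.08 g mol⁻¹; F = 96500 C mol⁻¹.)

0.0734 g

Q = I·t = 0.9320 × 636.00 = 592.8 C.
n(e⁻) = 592.8/96500 = 0.006143 mol; theoretically n(Ca) = 0.006143/2 = 0.003071 mol, m_theo = 0.1231 g.
At 59.6 % efficiency, m_actual = 0.596 × 0.1231 = 0.0734 g.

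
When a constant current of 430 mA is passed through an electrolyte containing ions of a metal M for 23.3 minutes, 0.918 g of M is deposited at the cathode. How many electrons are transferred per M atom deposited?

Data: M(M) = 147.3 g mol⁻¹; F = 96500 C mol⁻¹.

Q = I·t = 0.4300 A × 1398.0 s = 601.1 C, so n(e⁻) = 601.1/96500 = 0.006229 mol.
n(M) deposited = 0.918 / 147.3 = 0.006232 mol.
Electrons per atom = n(e⁻)/n(M) = 0.006229 / 0.006232 = 1.00 ≈ 1, so the ion is M⁺.

1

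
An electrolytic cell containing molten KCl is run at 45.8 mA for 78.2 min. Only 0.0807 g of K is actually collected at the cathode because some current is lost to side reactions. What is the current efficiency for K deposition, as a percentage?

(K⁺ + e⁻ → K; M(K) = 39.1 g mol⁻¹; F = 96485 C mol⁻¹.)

92.7 %

Q = I·t = 0.04580 × 4692.0 = 214.9 C; n(e⁻) = 214.9/96485 = 0.002227 mol.
Theoretical n(K) = n(e⁻)/1 = 0.002227 mol, i.e. m_theo = 0.002227 × 39.1 = 0.08708 g.
Efficiency = m_actual / m_theo = 0.0807 / 0.08708 = 92.7 %.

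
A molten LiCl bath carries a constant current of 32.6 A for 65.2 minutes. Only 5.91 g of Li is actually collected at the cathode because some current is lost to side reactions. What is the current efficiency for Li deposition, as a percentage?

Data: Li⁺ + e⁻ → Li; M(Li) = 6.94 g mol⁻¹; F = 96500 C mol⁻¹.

Q = I·t = 32.60 × 3912.0 = 127500 C; n(e⁻) = 127500/96500 = 1.322 mol.
Theoretical n(Li) = n(e⁻)/1 = 1.322 mol, i.e. m_theo = 1.322 × 6.94 = 9.172 g.
Efficiency = m_actual / m_theo = 5.91 / 9.172 = 64.4 %.

64.4 %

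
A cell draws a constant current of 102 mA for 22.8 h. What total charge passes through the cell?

Q = I·t = 0.1020 A × 82080 s = 8370 C.

8370 C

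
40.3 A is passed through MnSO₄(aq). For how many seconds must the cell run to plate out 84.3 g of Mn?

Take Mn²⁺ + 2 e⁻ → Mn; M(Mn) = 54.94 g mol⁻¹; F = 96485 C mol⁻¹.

n(Mn) = m/M = 84.3 / 54.94 = 1.534 mol.
Each Mn atom requires 2 electrons, so n(e⁻) = 2 × 1.534 = 3.069 mol.
Q = n(e⁻)·F = 3.069 × 96485 = 296100 C.
t = Q/I = 296100 / 40.30 A = 7347 s.

7350 s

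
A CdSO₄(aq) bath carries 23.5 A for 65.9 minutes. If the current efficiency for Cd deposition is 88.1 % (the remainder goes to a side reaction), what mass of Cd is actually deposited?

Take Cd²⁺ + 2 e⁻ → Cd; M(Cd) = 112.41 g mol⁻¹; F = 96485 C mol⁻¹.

47.7 g

Q = I·t = 23.50 × 3954.0 = 92920 C.
n(e⁻) = 92920/96485 = 0.9630 mol; theoretically n(Cd) = 0.9630/2 = 0.4815 mol, m_theo = 54.13 g.
At 88.1 % efficiency, m_actual = 0.881 × 54.13 = 47.7 g.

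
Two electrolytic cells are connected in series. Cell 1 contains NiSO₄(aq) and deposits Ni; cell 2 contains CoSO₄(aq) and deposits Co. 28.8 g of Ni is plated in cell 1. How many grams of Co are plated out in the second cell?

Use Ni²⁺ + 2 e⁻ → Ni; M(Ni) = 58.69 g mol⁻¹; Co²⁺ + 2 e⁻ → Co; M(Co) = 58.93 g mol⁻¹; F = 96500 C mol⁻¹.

28.9 g

n(Ni) = 28.8 / 58.69 = 0.4907 mol.
Since Ni²⁺ + 2 e⁻ → Ni, n(e⁻) passed = 2 × 0.4907 = 0.9814 mol.
Cells in series carry the same charge, so the same 0.9814 mol of electrons passes through cell 2.
Co²⁺ + 2 e⁻ → Co, so n(Co) = 0.9814 / 2 = 0.4907 mol.
m(Co) = 0.4907 × 58.93 = 28.9 g.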